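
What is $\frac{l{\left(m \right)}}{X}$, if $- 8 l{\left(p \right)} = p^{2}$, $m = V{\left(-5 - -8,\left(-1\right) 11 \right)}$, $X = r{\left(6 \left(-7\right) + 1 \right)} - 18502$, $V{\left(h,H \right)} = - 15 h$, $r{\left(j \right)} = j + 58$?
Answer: $\frac{405}{29576} \approx 0.013694$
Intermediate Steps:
$r{\left(j \right)} = 58 + j$
$X = -18485$ ($X = \left(58 + \left(6 \left(-7\right) + 1\right)\right) - 18502 = \left(58 + \left(-42 + 1\right)\right) - 18502 = \left(58 - 41\right) - 18502 = 17 - 18502 = -18485$)
$m = -45$ ($m = - 15 \left(-5 - -8\right) = - 15 \left(-5 + 8\right) = \left(-15\right) 3 = -45$)
$l{\left(p \right)} = - \frac{p^{2}}{8}$
$\frac{l{\left(m \right)}}{X} = \frac{\left(- \frac{1}{8}\right) \left(-45\right)^{2}}{-18485} = \left(- \frac{1}{8}\right) 2025 \left(- \frac{1}{18485}\right) = \left(- \frac{2025}{8}\right) \left(- \frac{1}{18485}\right) = \frac{405}{29576}$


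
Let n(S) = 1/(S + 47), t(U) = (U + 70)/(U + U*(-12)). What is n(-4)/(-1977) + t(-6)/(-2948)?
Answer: -234803/689184177 ≈ -0.00034070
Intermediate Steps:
t(U) = -(70 + U)/(11*U) (t(U) = (70 + U)/(U - 12*U) = (70 + U)/((-11*U)) = (70 + U)*(-1/(11*U)) = -(70 + U)/(11*U))
n(S) = 1/(47 + S)
n(-4)/(-1977) + t(-6)/(-2948) = 1/((47 - 4)*(-1977)) + ((1/11)*(-70 - 1*(-6))/(-6))/(-2948) = -1/1977/43 + ((1/11)*(-⅙)*(-70 + 6))*(-1/2948) = (1/43)*(-1/1977) + ((1/11)*(-⅙)*(-64))*(-1/2948) = -1/85011 + (32/33)*(-1/2948) = -1/85011 - 8/24321 = -234803/689184177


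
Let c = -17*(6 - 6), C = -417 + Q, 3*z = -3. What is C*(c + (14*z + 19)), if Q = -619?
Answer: -5180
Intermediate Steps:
z = -1 (z = (⅓)*(-3) = -1)
C = -1036 (C = -417 - 619 = -1036)
c = 0 (c = -17*0 = 0)
C*(c + (14*z + 19)) = -1036*(0 + (14*(-1) + 19)) = -1036*(0 + (-14 + 19)) = -1036*(0 + 5) = -1036*5 = -5180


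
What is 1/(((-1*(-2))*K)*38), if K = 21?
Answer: 1/1596 ≈ 0.00062657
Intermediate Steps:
1/(((-1*(-2))*K)*38) = 1/((-1*(-2)*21)*38) = 1/((2*21)*38) = 1/(42*38) = 1/1596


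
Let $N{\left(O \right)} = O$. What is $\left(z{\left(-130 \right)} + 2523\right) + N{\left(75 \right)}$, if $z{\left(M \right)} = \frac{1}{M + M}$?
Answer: $\frac{675479}{260} \approx 2598.0$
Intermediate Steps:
$z{\left(M \right)} = \frac{1}{2 M}$
$\left(z{\left(-130 \right)} + 2523\right) + N{\left(75 \right)} = \left(\frac{1}{2 \left(-130\right)} + 2523\right) + 75 = \left(\frac{1}{2} \left(- \frac{1}{130}\right) + 2523\right) + 75 = \left(- \frac{1}{260} + 2523\right) + 75 = \frac{655979}{260} + 75 = \frac{675479}{260}$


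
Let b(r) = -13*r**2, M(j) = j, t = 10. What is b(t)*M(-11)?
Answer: 14300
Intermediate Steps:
b(t)*M(-11) = -13*10**2*(-11) = -13*100*(-11) = -1300*(-11) = 14300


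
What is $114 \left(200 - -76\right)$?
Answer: $31464$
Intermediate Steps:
$114 \left(200 - -76\right) = 114 \left(200 + 76\right) = 114 \cdot 276 = 31464$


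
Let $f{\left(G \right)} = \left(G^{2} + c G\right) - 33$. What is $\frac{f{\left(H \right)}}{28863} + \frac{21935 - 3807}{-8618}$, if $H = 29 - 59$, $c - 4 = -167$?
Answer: $- \frac{78935773}{41456889} \approx -1.904$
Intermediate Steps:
$c = -163$ ($c = 4 - 167 = -163$)
$H = -30$ ($H = 29 - 59 = -30$)
$f{\left(G \right)} = -33 + G^{2} - 163 G$ ($f{\left(G \right)} = \left(G^{2} - 163 G\right) - 33 = -33 + G^{2} - 163 G$)
$\frac{f{\left(H \right)}}{28863} + \frac{21935 - 3807}{-8618} = \frac{-33 + \left(-30\right)^{2} - -4890}{28863} + \frac{21935 - 3807}{-8618} = \left(-33 + 900 + 4890\right) \frac{1}{28863} + \left(21935 - 3807\right) \left(- \frac{1}{8618}\right) = 5757 \cdot \frac{1}{28863} + 18128 \left(- \frac{1}{8618}\right) = \frac{1919}{9621} - \frac{9064}{4309} = - \frac{78935773}{41456889}$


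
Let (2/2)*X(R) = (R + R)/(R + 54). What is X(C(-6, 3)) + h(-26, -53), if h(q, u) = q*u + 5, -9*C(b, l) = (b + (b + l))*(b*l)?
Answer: 1382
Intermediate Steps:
C(b, l) = -b*l*(l + 2*b)/9 (C(b, l) = -(b + (b + l))*b*l/9 = -(l + 2*b)*b*l/9 = -b*l*(l + 2*b)/9)
X(R) = 2*R/(54 + R) (X(R) = (R + R)/(R + 54) = (2*R)/(54 + R) = 2*R/(54 + R))
h(q, u) = 5 + q*u
X(C(-6, 3)) + h(-26, -53) = 2*(-1/9*(-6)*3*(3 + 2*(-6)))/(54 - 1/9*(-6)*3*(3 + 2*(-6))) + (5 - 26*(-53)) = 2*(-1/9*(-6)*3*(3 - 12))/(54 - 1/9*(-6)*3*(3 - 12)) + (5 + 1378) = 2*(-1/9*(-6)*3*(-9))/(54 - 1/9*(-6)*3*(-9)) + 1383 = 2*(-18)/(54 - 18) + 1383 = 2*(-18)/36 + 1383 = 2*(-18)*(1/36) + 1383 = -1 + 1383 = 1382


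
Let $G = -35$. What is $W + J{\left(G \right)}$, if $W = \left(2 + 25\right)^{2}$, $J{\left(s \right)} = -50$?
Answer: $679$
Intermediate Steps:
$W = 729$ ($W = 27^{2} = 729$)
$W + J{\left(G \right)} = 729 - 50 = 679$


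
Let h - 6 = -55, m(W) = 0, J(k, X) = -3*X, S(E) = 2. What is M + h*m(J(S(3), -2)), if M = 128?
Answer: 128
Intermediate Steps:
h = -49 (h = 6 - 55 = -49)
M + h*m(J(S(3), -2)) = 128 - 49*0 = 128 + 0 = 128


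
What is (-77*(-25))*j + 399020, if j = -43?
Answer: 316245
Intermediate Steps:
(-77*(-25))*j + 399020 = -77*(-25)*(-43) + 399020 = 1925*(-43) + 399020 = -82775 + 399020 = 316245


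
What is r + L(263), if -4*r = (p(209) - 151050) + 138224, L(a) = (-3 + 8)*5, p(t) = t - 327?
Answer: 3261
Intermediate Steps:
p(t) = -327 + t
L(a) = 25 (L(a) = 5*5 = 25)
r = 3236 (r = -(((-327 + 209) - 151050) + 138224)/4 = -((-118 - 151050) + 138224)/4 = -(-151168 + 138224)/4 = -1/4*(-12944) = 3236)
r + L(263) = 3236 + 25 = 3261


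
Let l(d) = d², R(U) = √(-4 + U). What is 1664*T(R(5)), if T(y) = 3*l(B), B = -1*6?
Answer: 179712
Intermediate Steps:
B = -6
T(y) = 108 (T(y) = 3*(-6)² = 3*36 = 108)
1664*T(R(5)) = 1664*108 = 179712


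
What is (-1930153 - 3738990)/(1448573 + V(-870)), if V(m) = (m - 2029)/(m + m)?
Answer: -9864308820/2520519919 ≈ -3.9136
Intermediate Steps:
V(m) = (-2029 + m)/(2*m) (V(m) = (-2029 + m)/((2*m)) = (-2029 + m)*(1/(2*m)) = (-2029 + m)/(2*m))
(-1930153 - 3738990)/(1448573 + V(-870)) = (-1930153 - 3738990)/(1448573 + (½)*(-2029 - 870)/(-870)) = -5669143/(1448573 + (½)*(-1/870)*(-2899)) = -5669143/(1448573 + 2899/1740) = -5669143/2520519919/1740 = -5669143*1740/2520519919 = -9864308820/2520519919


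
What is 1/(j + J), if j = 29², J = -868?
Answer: -1/27 ≈ -0.037037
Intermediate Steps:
j = 841
1/(j + J) = 1/(841 - 868) = 1/(-27) = -1/27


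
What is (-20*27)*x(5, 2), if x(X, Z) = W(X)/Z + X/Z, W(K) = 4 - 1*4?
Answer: -1350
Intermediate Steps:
W(K) = 0 (W(K) = 4 - 4 = 0)
x(X, Z) = X/Z (x(X, Z) = 0/Z + X/Z = 0 + X/Z = X/Z)
(-20*27)*x(5, 2) = (-20*27)*(5/2) = -2700/2 = -540*5/2 = -1350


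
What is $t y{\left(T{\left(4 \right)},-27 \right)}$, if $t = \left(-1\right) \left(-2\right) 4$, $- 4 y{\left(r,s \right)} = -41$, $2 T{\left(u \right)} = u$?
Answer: $82$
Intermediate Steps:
$T{\left(u \right)} = \frac{u}{2}$
$y{\left(r,s \right)} = \frac{41}{4}$ ($y{\left(r,s \right)} = \left(- \frac{1}{4}\right) \left(-41\right) = \frac{41}{4}$)
$t = 8$ ($t = 2 \cdot 4 = 8$)
$t y{\left(T{\left(4 \right)},-27 \right)} = 8 \cdot \frac{41}{4} = 82$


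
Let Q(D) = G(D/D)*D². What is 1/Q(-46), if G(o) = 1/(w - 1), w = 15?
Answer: 7/1058 ≈ 0.0066163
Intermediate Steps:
G(o) = 1/14 (G(o) = 1/(15 - 1) = 1/14)
Q(D) = D²/14
1/Q(-46) = 1/((1/14)*(-46)²) = 1/((1/14)*2116) = 1/(1058/7) = 7/1058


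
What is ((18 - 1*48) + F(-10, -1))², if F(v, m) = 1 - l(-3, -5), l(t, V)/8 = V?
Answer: 121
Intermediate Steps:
l(t, V) = 8*V
F(v, m) = 41 (F(v, m) = 1 - 8*(-5) = 1 - 1*(-40) = 1 + 40 = 41)
((18 - 1*48) + F(-10, -1))² = ((18 - 1*48) + 41)² = ((18 - 48) + 41)² = (-30 + 41)² = 11² = 121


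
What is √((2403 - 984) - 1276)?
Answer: √143 ≈ 11.958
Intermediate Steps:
√((2403 - 984) - 1276) = √(1419 - 1276) = √143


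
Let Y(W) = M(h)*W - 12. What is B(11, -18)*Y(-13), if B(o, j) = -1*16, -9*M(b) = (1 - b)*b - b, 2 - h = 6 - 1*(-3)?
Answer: 11920/9 ≈ 1324.4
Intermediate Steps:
h = -7 (h = 2 - (6 - 1*(-3)) = 2 - (6 + 3) = 2 - 1*9 = 2 - 9 = -7)
M(b) = b/9 - b*(1 - b)/9 (M(b) = -((1 - b)*b - b)/9 = -(b*(1 - b) - b)/9 = -(-b + b*(1 - b))/9 = b/9 - b*(1 - b)/9)
B(o, j) = -16
Y(W) = -12 + 49*W/9 (Y(W) = ((⅑)*(-7)²)*W - 12 = ((⅑)*49)*W - 12 = 49*W/9 - 12 = -12 + 49*W/9)
B(11, -18)*Y(-13) = -16*(-12 + (49/9)*(-13)) = -16*(-12 - 637/9) = -16*(-745/9) = 11920/9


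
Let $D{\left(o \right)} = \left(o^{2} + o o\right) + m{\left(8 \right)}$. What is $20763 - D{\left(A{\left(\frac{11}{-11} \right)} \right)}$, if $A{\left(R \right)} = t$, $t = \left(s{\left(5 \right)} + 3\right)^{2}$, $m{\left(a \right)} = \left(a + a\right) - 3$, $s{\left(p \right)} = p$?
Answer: $12558$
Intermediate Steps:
$m{\left(a \right)} = -3 + 2 a$ ($m{\left(a \right)} = 2 a - 3 = -3 + 2 a$)
$t = 64$ ($t = \left(5 + 3\right)^{2} = 8^{2} = 64$)
$A{\left(R \right)} = 64$
$D{\left(o \right)} = 13 + 2 o^{2}$ ($D{\left(o \right)} = \left(o^{2} + o o\right) + \left(-3 + 2 \cdot 8\right) = \left(o^{2} + o^{2}\right) + \left(-3 + 16\right) = 2 o^{2} + 13 = 13 + 2 o^{2}$)
$20763 - D{\left(A{\left(\frac{11}{-11} \right)} \right)} = 20763 - \left(13 + 2 \cdot 64^{2}\right) = 20763 - \left(13 + 2 \cdot 4096\right) = 20763 - \left(13 + 8192\right) = 20763 - 8205 = 12558$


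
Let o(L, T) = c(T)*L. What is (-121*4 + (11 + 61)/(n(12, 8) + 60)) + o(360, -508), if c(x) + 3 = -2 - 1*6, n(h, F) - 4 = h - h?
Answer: -35543/8 ≈ -4442.9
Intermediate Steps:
n(h, F) = 4 (n(h, F) = 4 + (h - h) = 4 + 0 = 4)
c(x) = -11 (c(x) = -3 + (-2 - 1*6) = -3 + (-2 - 6) = -3 - 8 = -11)
o(L, T) = -11*L
(-121*4 + (11 + 61)/(n(12, 8) + 60)) + o(360, -508) = (-121*4 + (11 + 61)/(4 + 60)) - 11*360 = (-484 + 72/64) - 3960 = (-484 + 72*(1/64)) - 3960 = (-484 + 9/8) - 3960 = -3863/8 - 3960 = -35543/8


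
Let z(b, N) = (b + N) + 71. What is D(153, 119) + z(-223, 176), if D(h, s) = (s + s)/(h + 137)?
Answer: 3599/145 ≈ 24.821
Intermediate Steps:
D(h, s) = 2*s/(137 + h) (D(h, s) = (2*s)/(137 + h) = 2*s/(137 + h))
z(b, N) = 71 + N + b (z(b, N) = (N + b) + 71 = 71 + N + b)
D(153, 119) + z(-223, 176) = 2*119/(137 + 153) + (71 + 176 - 223) = 2*119/290 + 24 = 2*119*(1/290) + 24 = 119/145 + 24 = 3599/145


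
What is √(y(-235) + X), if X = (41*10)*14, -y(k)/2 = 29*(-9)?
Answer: √6262 ≈ 79.133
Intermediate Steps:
y(k) = 522 (y(k) = -58*(-9) = -2*(-261) = 522)
X = 5740 (X = 410*14 = 5740)
√(y(-235) + X) = √(522 + 5740) = √6262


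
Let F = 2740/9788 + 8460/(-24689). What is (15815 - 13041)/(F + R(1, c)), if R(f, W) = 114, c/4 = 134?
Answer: 167588388842/6883404407 ≈ 24.347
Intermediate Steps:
c = 536 (c = 4*134 = 536)
F = -3789655/60413983 (F = 2740*(1/9788) + 8460*(-1/24689) = 685/2447 - 8460/24689 = -3789655/60413983 ≈ -0.062728)
(15815 - 13041)/(F + R(1, c)) = (15815 - 13041)/(-3789655/60413983 + 114) = 2774/(6883404407/60413983) = 2774*(60413983/6883404407) = 167588388842/6883404407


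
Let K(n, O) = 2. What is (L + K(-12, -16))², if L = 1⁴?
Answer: 9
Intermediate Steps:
L = 1
(L + K(-12, -16))² = (1 + 2)² = 3² = 9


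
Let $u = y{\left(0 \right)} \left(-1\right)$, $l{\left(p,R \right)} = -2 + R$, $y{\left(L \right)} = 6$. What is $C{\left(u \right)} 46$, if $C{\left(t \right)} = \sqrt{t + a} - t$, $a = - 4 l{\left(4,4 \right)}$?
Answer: $276 + 46 i \sqrt{14} \approx 276.0 + 172.12 i$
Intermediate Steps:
$a = -8$ ($a = - 4 \left(-2 + 4\right) = - 4 \cdot 2 = \left(-1\right) 8 = -8$)
$u = -6$ ($u = 6 \left(-1\right) = -6$)
$C{\left(t \right)} = \sqrt{-8 + t} - t$ ($C{\left(t \right)} = \sqrt{t - 8} - t = \sqrt{-8 + t} - t$)
$C{\left(u \right)} 46 = \left(\sqrt{-8 - 6} - -6\right) 46 = \left(\sqrt{-14} + 6\right) 46 = \left(i \sqrt{14} + 6\right) 46 = \left(6 + i \sqrt{14}\right) 46 = 276 + 46 i \sqrt{14}$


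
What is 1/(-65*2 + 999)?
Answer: 1/869 ≈ 0.0011507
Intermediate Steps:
1/(-65*2 + 999) = 1/(-130 + 999) = 1/869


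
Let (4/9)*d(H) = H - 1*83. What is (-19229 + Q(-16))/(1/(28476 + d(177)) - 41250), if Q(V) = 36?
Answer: 1101198375/2366718748 ≈ 0.46528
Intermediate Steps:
d(H) = -747/4 + 9*H/4 (d(H) = 9*(H - 1*83)/4 = 9*(H - 83)/4 = 9*(-83 + H)/4 = -747/4 + 9*H/4)
(-19229 + Q(-16))/(1/(28476 + d(177)) - 41250) = (-19229 + 36)/(1/(28476 + (-747/4 + (9/4)*177)) - 41250) = -19193/(1/(28476 + (-747/4 + 1593/4)) - 41250) = -19193/(1/(28476 + 423/2) - 41250) = -19193/(1/(57375/2) - 41250) = -19193/(2/57375 - 41250) = -19193/(-2366718748/57375) = -19193*(-57375/2366718748) = 1101198375/2366718748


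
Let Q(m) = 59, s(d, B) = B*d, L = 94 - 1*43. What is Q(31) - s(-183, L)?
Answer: 9392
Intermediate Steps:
L = 51 (L = 94 - 43 = 51)
Q(31) - s(-183, L) = 59 - 51*(-183) = 59 - 1*(-9333) = 59 + 9333 = 9392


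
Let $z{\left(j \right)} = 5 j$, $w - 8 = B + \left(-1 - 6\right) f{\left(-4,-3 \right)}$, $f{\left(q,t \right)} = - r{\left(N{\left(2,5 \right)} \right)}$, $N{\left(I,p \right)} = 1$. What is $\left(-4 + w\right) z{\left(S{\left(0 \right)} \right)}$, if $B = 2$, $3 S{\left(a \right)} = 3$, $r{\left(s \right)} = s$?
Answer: $65$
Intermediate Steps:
$S{\left(a \right)} = 1$ ($S{\left(a \right)} = \frac{1}{3} \cdot 3 = 1$)
$f{\left(q,t \right)} = -1$ ($f{\left(q,t \right)} = \left(-1\right) 1 = -1$)
$w = 17$ ($w = 8 + \left(2 + \left(-1 - 6\right) \left(-1\right)\right) = 8 + \left(2 - -7\right) = 8 + \left(2 + 7\right) = 8 + 9 = 17$)
$\left(-4 + w\right) z{\left(S{\left(0 \right)} \right)} = \left(-4 + 17\right) 5 \cdot 1 = 13 \cdot 5 = 65$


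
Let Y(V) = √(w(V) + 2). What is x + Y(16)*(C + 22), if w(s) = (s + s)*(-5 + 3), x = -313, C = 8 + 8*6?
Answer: -313 + 78*I*√62 ≈ -313.0 + 614.17*I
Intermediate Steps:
C = 56 (C = 8 + 48 = 56)
w(s) = -4*s (w(s) = (2*s)*(-2) = -4*s)
Y(V) = √(2 - 4*V) (Y(V) = √(-4*V + 2) = √(2 - 4*V))
x + Y(16)*(C + 22) = -313 + √(2 - 4*16)*(56 + 22) = -313 + √(2 - 64)*78 = -313 + √(-62)*78 = -313 + (I*√62)*78 = -313 + 78*I*√62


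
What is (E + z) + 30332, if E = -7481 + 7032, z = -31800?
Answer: -1917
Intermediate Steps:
E = -449
(E + z) + 30332 = (-449 - 31800) + 30332 = -32249 + 30332 = -1917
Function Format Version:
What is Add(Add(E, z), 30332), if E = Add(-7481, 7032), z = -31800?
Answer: -1917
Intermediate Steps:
E = -449
Add(Add(E, z), 30332) = Add(Add(-449, -31800), 30332) = Add(-32249, 30332) = -1917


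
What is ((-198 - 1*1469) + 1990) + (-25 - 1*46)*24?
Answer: -1381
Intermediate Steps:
((-198 - 1*1469) + 1990) + (-25 - 1*46)*24 = ((-198 - 1469) + 1990) + (-25 - 46)*24 = (-1667 + 1990) - 71*24 = 323 - 1704 = -1381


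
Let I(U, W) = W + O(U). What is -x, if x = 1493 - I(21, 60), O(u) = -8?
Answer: -1441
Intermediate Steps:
I(U, W) = -8 + W (I(U, W) = W - 8 = -8 + W)
x = 1441 (x = 1493 - (-8 + 60) = 1493 - 1*52 = 1493 - 52 = 1441)
-x = -1*1441 = -1441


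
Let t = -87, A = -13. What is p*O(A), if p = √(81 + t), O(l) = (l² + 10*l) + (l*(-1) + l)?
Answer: 39*I*√6 ≈ 95.53*I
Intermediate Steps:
O(l) = l² + 10*l (O(l) = (l² + 10*l) + (-l + l) = (l² + 10*l) + 0 = l² + 10*l)
p = I*√6 (p = √(81 - 87) = √(-6) = I*√6 ≈ 2.4495*I)
p*O(A) = (I*√6)*(-13*(10 - 13)) = (I*√6)*(-13*(-3)) = (I*√6)*39 = 39*I*√6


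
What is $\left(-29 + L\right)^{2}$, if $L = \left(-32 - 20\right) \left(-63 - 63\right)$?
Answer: $42549529$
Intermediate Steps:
$L = 6552$ ($L = \left(-52\right) \left(-126\right) = 6552$)
$\left(-29 + L\right)^{2} = \left(-29 + 6552\right)^{2} = 6523^{2} = 42549529$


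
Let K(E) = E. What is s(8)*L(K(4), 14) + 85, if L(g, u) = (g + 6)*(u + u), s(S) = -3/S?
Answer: -20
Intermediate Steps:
L(g, u) = 2*u*(6 + g) (L(g, u) = (6 + g)*(2*u) = 2*u*(6 + g))
s(8)*L(K(4), 14) + 85 = (-3/8)*(2*14*(6 + 4)) + 85 = (-3*1/8)*(2*14*10) + 85 = -3/8*280 + 85 = -105 + 85 = -20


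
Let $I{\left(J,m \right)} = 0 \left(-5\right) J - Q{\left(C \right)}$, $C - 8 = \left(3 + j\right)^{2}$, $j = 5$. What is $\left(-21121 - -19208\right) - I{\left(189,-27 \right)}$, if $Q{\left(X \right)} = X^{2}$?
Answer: $3271$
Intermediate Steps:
$C = 72$ ($C = 8 + \left(3 + 5\right)^{2} = 8 + 8^{2} = 8 + 64 = 72$)
$I{\left(J,m \right)} = -5184$ ($I{\left(J,m \right)} = 0 \left(-5\right) J - 72^{2} = 0 J - 5184 = 0 - 5184 = -5184$)
$\left(-21121 - -19208\right) - I{\left(189,-27 \right)} = \left(-21121 - -19208\right) - -5184 = \left(-21121 + 19208\right) + 5184 = -1913 + 5184 = 3271$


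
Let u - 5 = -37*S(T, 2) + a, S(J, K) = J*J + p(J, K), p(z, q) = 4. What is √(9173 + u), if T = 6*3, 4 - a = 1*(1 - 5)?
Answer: 5*I*√118 ≈ 54.314*I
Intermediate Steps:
a = 8 (a = 4 - (1 - 5) = 4 - (-4) = 4 - 1*(-4) = 4 + 4 = 8)
T = 18
S(J, K) = 4 + J² (S(J, K) = J*J + 4 = J² + 4 = 4 + J²)
u = -12123 (u = 5 + (-37*(4 + 18²) + 8) = 5 + (-37*(4 + 324) + 8) = 5 + (-37*328 + 8) = 5 + (-12136 + 8) = 5 - 12128 = -12123)
√(9173 + u) = √(9173 - 12123) = √(-2950) = 5*I*√118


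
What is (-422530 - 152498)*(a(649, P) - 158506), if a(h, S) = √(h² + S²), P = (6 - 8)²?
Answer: 91145388168 - 575028*√421217 ≈ 9.0772e+10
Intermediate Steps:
P = 4 (P = (-2)² = 4)
a(h, S) = √(S² + h²)
(-422530 - 152498)*(a(649, P) - 158506) = (-422530 - 152498)*(√(4² + 649²) - 158506) = -575028*(√(16 + 421201) - 158506) = -575028*(√421217 - 158506) = -575028*(-158506 + √421217) = 91145388168 - 575028*√421217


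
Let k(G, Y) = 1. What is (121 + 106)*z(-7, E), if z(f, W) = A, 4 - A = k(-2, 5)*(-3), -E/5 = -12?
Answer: 1589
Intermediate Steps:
E = 60 (E = -5*(-12) = 60)
A = 7 (A = 4 - (-3) = 4 - 1*(-3) = 4 + 3 = 7)
z(f, W) = 7
(121 + 106)*z(-7, E) = (121 + 106)*7 = 227*7 = 1589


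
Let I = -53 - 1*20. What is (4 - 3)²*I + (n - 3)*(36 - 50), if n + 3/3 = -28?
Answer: 375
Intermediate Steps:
n = -29 (n = -1 - 28 = -29)
I = -73 (I = -53 - 20 = -73)
(4 - 3)²*I + (n - 3)*(36 - 50) = (4 - 3)²*(-73) + (-29 - 3)*(36 - 50) = 1²*(-73) - 32*(-14) = 1*(-73) + 448 = -73 + 448 = 375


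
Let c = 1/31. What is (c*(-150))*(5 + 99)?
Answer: -15600/31 ≈ -503.23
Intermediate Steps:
c = 1/31 ≈ 0.032258
(c*(-150))*(5 + 99) = ((1/31)*(-150))*(5 + 99) = -150/31*104 = -15600/31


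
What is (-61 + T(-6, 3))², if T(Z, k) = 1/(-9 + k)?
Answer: 134689/36 ≈ 3741.4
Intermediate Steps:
(-61 + T(-6, 3))² = (-61 + 1/(-9 + 3))² = (-61 + 1/(-6))² = (-61 - ⅙)² = (-367/6)² = 134689/36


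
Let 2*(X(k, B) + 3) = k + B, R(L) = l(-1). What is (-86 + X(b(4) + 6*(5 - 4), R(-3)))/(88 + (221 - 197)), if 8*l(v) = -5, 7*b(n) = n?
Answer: -9635/12544 ≈ -0.76810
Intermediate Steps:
b(n) = n/7
l(v) = -5/8 (l(v) = (1/8)*(-5) = -5/8)
R(L) = -5/8
X(k, B) = -3 + B/2 + k/2 (X(k, B) = -3 + (k + B)/2 = -3 + (B + k)/2 = -3 + (B/2 + k/2) = -3 + B/2 + k/2)
(-86 + X(b(4) + 6*(5 - 4), R(-3)))/(88 + (221 - 197)) = (-86 + (-3 + (1/2)*(-5/8) + ((1/7)*4 + 6*(5 - 4))/2))/(88 + (221 - 197)) = (-86 + (-3 - 5/16 + (4/7 + 6*1)/2))/(88 + 24) = (-86 + (-3 - 5/16 + (4/7 + 6)/2))/112 = (-86 + (-3 - 5/16 + (1/2)*(46/7)))*(1/112) = (-86 + (-3 - 5/16 + 23/7))*(1/112) = (-86 - 3/112)*(1/112) = -9635/112*1/112 = -9635/12544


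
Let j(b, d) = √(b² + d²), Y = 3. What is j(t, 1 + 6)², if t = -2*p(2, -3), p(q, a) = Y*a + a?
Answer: 625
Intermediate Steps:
p(q, a) = 4*a (p(q, a) = 3*a + a = 4*a)
t = 24 (t = -8*(-3) = -2*(-12) = 24)
j(t, 1 + 6)² = (√(24² + (1 + 6)²))² = (√(576 + 7²))² = (√(576 + 49))² = (√625)² = 25² = 625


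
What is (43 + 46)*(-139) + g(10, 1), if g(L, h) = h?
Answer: -12370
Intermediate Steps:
(43 + 46)*(-139) + g(10, 1) = (43 + 46)*(-139) + 1 = 89*(-139) + 1 = -12371 + 1 = -12370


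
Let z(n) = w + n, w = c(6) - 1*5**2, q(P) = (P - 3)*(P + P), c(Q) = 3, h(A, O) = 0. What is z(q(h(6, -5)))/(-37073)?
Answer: 22/37073 ≈ 0.00059342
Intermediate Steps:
q(P) = 2*P*(-3 + P) (q(P) = (-3 + P)*(2*P) = 2*P*(-3 + P))
w = -22 (w = 3 - 1*5**2 = 3 - 1*25 = 3 - 25 = -22)
z(n) = -22 + n
z(q(h(6, -5)))/(-37073) = (-22 + 2*0*(-3 + 0))/(-37073) = (-22 + 2*0*(-3))*(-1/37073) = (-22 + 0)*(-1/37073) = -22*(-1/37073) = 22/37073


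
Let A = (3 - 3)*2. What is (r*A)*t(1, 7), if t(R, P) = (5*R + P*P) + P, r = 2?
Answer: 0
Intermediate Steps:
t(R, P) = P + P**2 + 5*R (t(R, P) = (5*R + P**2) + P = (P**2 + 5*R) + P = P + P**2 + 5*R)
A = 0 (A = 0*2 = 0)
(r*A)*t(1, 7) = (2*0)*(7 + 7**2 + 5*1) = 0*(7 + 49 + 5) = 0*61 = 0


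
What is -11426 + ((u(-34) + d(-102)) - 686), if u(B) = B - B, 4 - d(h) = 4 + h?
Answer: -12010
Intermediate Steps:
d(h) = -h (d(h) = 4 - (4 + h) = 4 + (-4 - h) = -h)
u(B) = 0
-11426 + ((u(-34) + d(-102)) - 686) = -11426 + ((0 - 1*(-102)) - 686) = -11426 + ((0 + 102) - 686) = -11426 + (102 - 686) = -11426 - 584 = -12010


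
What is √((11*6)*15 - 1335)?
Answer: I*√345 ≈ 18.574*I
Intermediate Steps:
√((11*6)*15 - 1335) = √(66*15 - 1335) = √(990 - 1335) = √(-345) = I*√345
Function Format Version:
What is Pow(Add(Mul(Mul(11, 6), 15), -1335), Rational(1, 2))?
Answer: Mul(I, Pow(345, Rational(1, 2))) ≈ Mul(18.574, I)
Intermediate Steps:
Pow(Add(Mul(Mul(11, 6), 15), -1335), Rational(1, 2)) = Pow(Add(Mul(66, 15), -1335), Rational(1, 2)) = Pow(Add(990, -1335), Rational(1, 2)) = Pow(-345, Rational(1, 2)) = Mul(I, Pow(345, Rational(1, 2)))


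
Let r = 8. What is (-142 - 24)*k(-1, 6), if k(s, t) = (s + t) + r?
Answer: -2158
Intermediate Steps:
k(s, t) = 8 + s + t (k(s, t) = (s + t) + 8 = 8 + s + t)
(-142 - 24)*k(-1, 6) = (-142 - 24)*(8 - 1 + 6) = -166*13 = -2158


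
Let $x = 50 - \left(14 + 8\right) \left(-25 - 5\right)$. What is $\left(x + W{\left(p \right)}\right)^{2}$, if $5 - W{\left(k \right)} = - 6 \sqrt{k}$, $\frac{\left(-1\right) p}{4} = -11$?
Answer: $512809 + 17160 \sqrt{11} \approx 5.6972 \cdot 10^{5}$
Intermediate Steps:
$p = 44$ ($p = \left(-4\right) \left(-11\right) = 44$)
$W{\left(k \right)} = 5 + 6 \sqrt{k}$ ($W{\left(k \right)} = 5 - - 6 \sqrt{k} = 5 + 6 \sqrt{k}$)
$x = 710$ ($x = 50 - 22 \left(-30\right) = 50 - -660 = 50 + 660 = 710$)
$\left(x + W{\left(p \right)}\right)^{2} = \left(710 + \left(5 + 6 \sqrt{44}\right)\right)^{2} = \left(710 + \left(5 + 6 \cdot 2 \sqrt{11}\right)\right)^{2} = \left(710 + \left(5 + 12 \sqrt{11}\right)\right)^{2} = \left(715 + 12 \sqrt{11}\right)^{2}$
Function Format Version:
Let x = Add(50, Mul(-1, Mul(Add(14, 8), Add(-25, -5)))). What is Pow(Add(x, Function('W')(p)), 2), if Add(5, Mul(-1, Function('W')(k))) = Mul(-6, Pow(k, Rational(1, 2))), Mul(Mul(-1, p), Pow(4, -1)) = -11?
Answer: Add(512809, Mul(17160, Pow(11, Rational(1, 2)))) ≈ 5.6972e+5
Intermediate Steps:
p = 44 (p = Mul(-4, -11) = 44)
Function('W')(k) = Add(5, Mul(6, Pow(k, Rational(1, 2)))) (Function('W')(k) = Add(5, Mul(-1, Mul(-6, Pow(k, Rational(1, 2))))) = Add(5, Mul(6, Pow(k, Rational(1, 2)))))
x = 710 (x = Add(50, Mul(-1, Mul(22, -30))) = Add(50, Mul(-1, -660)) = Add(50, 660) = 710)
Pow(Add(x, Function('W')(p)), 2) = Pow(Add(710, Add(5, Mul(6, Pow(44, Rational(1, 2))))), 2) = Pow(Add(710, Add(5, Mul(6, Mul(2, Pow(11, Rational(1, 2)))))), 2) = Pow(Add(710, Add(5, Mul(12, Pow(11, Rational(1, 2))))), 2) = Pow(Add(715, Mul(12, Pow(11, Rational(1, 2)))), 2)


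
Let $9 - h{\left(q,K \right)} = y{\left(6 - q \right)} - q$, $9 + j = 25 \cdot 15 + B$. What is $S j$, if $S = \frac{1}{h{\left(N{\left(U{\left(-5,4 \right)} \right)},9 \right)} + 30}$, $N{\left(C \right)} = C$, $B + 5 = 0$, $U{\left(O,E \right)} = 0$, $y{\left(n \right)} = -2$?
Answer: $\frac{361}{41} \approx 8.8049$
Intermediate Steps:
$B = -5$ ($B = -5 + 0 = -5$)
$j = 361$ ($j = -9 + \left(25 \cdot 15 - 5\right) = -9 + \left(375 - 5\right) = -9 + 370 = 361$)
$h{\left(q,K \right)} = 11 + q$ ($h{\left(q,K \right)} = 9 - \left(-2 - q\right) = 9 + \left(2 + q\right) = 11 + q$)
$S = \frac{1}{41}$ ($S = \frac{1}{\left(11 + 0\right) + 30} = \frac{1}{11 + 30} = \frac{1}{41} \approx 0.02439$)
$S j = \frac{1}{41} \cdot 361 = \frac{361}{41}$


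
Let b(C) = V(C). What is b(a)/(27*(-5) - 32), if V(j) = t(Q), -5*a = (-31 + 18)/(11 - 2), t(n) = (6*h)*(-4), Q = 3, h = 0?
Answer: 0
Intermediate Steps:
t(n) = 0 (t(n) = (6*0)*(-4) = 0*(-4) = 0)
a = 13/45 (a = -(-31 + 18)/(5*(11 - 2)) = -(-13)/(5*9) = -1/5*(-13/9) = 13/45 ≈ 0.28889)
V(j) = 0
b(C) = 0
b(a)/(27*(-5) - 32) = 0/(27*(-5) - 32) = 0/(-135 - 32) = 0/(-167) = 0*(-1/167) = 0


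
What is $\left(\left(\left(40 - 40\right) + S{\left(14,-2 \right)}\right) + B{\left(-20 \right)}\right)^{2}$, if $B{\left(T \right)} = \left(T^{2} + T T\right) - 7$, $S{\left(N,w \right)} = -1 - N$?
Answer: $605284$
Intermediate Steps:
$B{\left(T \right)} = -7 + 2 T^{2}$ ($B{\left(T \right)} = \left(T^{2} + T^{2}\right) - 7 = 2 T^{2} - 7 = -7 + 2 T^{2}$)
$\left(\left(\left(40 - 40\right) + S{\left(14,-2 \right)}\right) + B{\left(-20 \right)}\right)^{2} = \left(\left(\left(40 - 40\right) - 15\right) - \left(7 - 2 \left(-20\right)^{2}\right)\right)^{2} = \left(\left(0 - 15\right) + \left(-7 + 2 \cdot 400\right)\right)^{2} = \left(\left(0 - 15\right) + \left(-7 + 800\right)\right)^{2} = \left(-15 + 793\right)^{2} = 778^{2} = 605284$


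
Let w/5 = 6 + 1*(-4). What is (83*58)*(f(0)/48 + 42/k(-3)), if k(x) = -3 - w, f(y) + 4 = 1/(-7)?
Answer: -34875023/2184 ≈ -15968.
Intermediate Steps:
f(y) = -29/7 (f(y) = -4 + 1/(-7) = -4 - 1/7 = -29/7)
w = 10 (w = 5*(6 + 1*(-4)) = 5*(6 - 4) = 5*2 = 10)
k(x) = -13 (k(x) = -3 - 1*10 = -3 - 10 = -13)
(83*58)*(f(0)/48 + 42/k(-3)) = (83*58)*(-29/7/48 + 42/(-13)) = 4814*(-29/7*1/48 + 42*(-1/13)) = 4814*(-29/336 - 42/13) = 4814*(-14489/4368) = -34875023/2184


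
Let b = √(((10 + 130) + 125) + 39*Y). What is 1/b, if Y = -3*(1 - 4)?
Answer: √154/308 ≈ 0.040291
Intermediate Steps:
Y = 9 (Y = -3*(-3) = 9)
b = 2*√154 (b = √(((10 + 130) + 125) + 39*9) = √((140 + 125) + 351) = √(265 + 351) = √616 = 2*√154 ≈ 24.819)
1/b = 1/(2*√154) = √154/308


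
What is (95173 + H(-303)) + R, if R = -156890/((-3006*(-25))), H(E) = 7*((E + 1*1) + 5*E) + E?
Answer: 617349076/7515 ≈ 82149.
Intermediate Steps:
H(E) = 7 + 43*E (H(E) = 7*((E + 1) + 5*E) + E = 7*((1 + E) + 5*E) + E = 7*(1 + 6*E) + E = (7 + 42*E) + E = 7 + 43*E)
R = -15689/7515 (R = -156890/75150 = -156890*1/75150 = -15689/7515 ≈ -2.0877)
(95173 + H(-303)) + R = (95173 + (7 + 43*(-303))) - 15689/7515 = (95173 + (7 - 13029)) - 15689/7515 = (95173 - 13022) - 15689/7515 = 82151 - 15689/7515 = 617349076/7515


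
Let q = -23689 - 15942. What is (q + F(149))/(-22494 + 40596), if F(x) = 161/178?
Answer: -7054157/3222156 ≈ -2.1893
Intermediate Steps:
q = -39631
F(x) = 161/178 (F(x) = 161*(1/178) = 161/178)
(q + F(149))/(-22494 + 40596) = (-39631 + 161/178)/(-22494 + 40596) = -7054157/178/18102 = -7054157/178*1/18102 = -7054157/3222156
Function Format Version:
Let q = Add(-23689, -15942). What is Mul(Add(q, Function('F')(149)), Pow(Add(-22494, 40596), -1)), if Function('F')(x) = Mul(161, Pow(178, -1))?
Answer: Rational(-7054157, 3222156) ≈ -2.1893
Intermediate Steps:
q = -39631
Function('F')(x) = Rational(161, 178) (Function('F')(x) = Mul(161, Rational(1, 178)) = Rational(161, 178))
Mul(Add(q, Function('F')(149)), Pow(Add(-22494, 40596), -1)) = Mul(Add(-39631, Rational(161, 178)), Pow(Add(-22494, 40596), -1)) = Mul(Rational(-7054157, 178), Pow(18102, -1)) = Mul(Rational(-7054157, 178), Rational(1, 18102)) = Rational(-7054157, 3222156)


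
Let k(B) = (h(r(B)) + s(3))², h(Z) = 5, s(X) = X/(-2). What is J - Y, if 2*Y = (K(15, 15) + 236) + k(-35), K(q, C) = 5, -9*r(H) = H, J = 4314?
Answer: 33499/8 ≈ 4187.4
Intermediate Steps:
s(X) = -X/2 (s(X) = X*(-½) = -X/2)
r(H) = -H/9
k(B) = 49/4 (k(B) = (5 - ½*3)² = (5 - 3/2)² = (7/2)² = 49/4)
Y = 1013/8 (Y = ((5 + 236) + 49/4)/2 = (241 + 49/4)/2 = (½)*(1013/4) = 1013/8 ≈ 126.63)
J - Y = 4314 - 1*1013/8 = 4314 - 1013/8 = 33499/8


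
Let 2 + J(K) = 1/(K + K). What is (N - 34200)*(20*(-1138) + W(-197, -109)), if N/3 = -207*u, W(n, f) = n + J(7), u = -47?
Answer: 1611303525/14 ≈ 1.1509e+8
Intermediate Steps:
J(K) = -2 + 1/(2*K) (J(K) = -2 + 1/(K + K) = -2 + 1/(2*K))
W(n, f) = -27/14 + n (W(n, f) = n + (-2 + (½)/7) = n + (-2 + (½)*(⅐)) = n + (-2 + 1/14) = n - 27/14 = -27/14 + n)
N = 29187 (N = 3*(-207*(-47)) = 3*9729 = 29187)
(N - 34200)*(20*(-1138) + W(-197, -109)) = (29187 - 34200)*(20*(-1138) + (-27/14 - 197)) = -5013*(-22760 - 2785/14) = -5013*(-321425/14) = 1611303525/14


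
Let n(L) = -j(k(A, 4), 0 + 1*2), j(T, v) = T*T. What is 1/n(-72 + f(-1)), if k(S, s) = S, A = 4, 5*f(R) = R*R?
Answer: -1/16 ≈ -0.062500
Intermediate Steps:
f(R) = R²/5 (f(R) = (R*R)/5 = R²/5)
j(T, v) = T²
n(L) = -16 (n(L) = -1*4² = -1*16 = -16)
1/n(-72 + f(-1)) = 1/(-16) = -1/16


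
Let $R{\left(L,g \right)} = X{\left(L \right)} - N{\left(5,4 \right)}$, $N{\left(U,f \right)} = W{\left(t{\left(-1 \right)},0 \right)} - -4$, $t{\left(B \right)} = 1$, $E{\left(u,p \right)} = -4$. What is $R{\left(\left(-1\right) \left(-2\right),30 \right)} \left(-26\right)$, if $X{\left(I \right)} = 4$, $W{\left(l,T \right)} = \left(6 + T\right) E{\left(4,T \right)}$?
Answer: $-624$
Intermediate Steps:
$W{\left(l,T \right)} = -24 - 4 T$ ($W{\left(l,T \right)} = \left(6 + T\right) \left(-4\right) = -24 - 4 T$)
$N{\left(U,f \right)} = -20$ ($N{\left(U,f \right)} = \left(-24 - 0\right) - -4 = \left(-24 + 0\right) + 4 = -24 + 4 = -20$)
$R{\left(L,g \right)} = 24$ ($R{\left(L,g \right)} = 4 - -20 = 4 + 20 = 24$)
$R{\left(\left(-1\right) \left(-2\right),30 \right)} \left(-26\right) = 24 \left(-26\right) = -624$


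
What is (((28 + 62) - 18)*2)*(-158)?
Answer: -22752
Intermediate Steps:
(((28 + 62) - 18)*2)*(-158) = ((90 - 18)*2)*(-158) = (72*2)*(-158) = 144*(-158) = -22752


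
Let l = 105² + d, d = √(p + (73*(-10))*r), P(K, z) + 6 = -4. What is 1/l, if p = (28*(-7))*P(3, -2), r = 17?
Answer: 441/4862443 - I*√418/24312215 ≈ 9.0695e-5 - 8.4094e-7*I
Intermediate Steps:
P(K, z) = -10 (P(K, z) = -6 - 4 = -10)
p = 1960 (p = (28*(-7))*(-10) = -196*(-10) = 1960)
d = 5*I*√418 (d = √(1960 + (73*(-10))*17) = √(1960 - 730*17) = √(1960 - 12410) = √(-10450) = 5*I*√418 ≈ 102.23*I)
l = 11025 + 5*I*√418 (l = 105² + 5*I*√418 = 11025 + 5*I*√418 ≈ 11025.0 + 102.23*I)
1/l = 1/(11025 + 5*I*√418)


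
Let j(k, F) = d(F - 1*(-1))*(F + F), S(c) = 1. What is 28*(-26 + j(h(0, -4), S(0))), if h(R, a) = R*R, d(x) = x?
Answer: -616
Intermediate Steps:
h(R, a) = R**2
j(k, F) = 2*F*(1 + F) (j(k, F) = (F - 1*(-1))*(F + F) = (F + 1)*(2*F) = (1 + F)*(2*F) = 2*F*(1 + F))
28*(-26 + j(h(0, -4), S(0))) = 28*(-26 + 2*1*(1 + 1)) = 28*(-26 + 2*1*2) = 28*(-26 + 4) = 28*(-22) = -616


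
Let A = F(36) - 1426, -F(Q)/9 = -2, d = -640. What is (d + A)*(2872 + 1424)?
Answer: -8798208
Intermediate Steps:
F(Q) = 18 (F(Q) = -9*(-2) = 18)
A = -1408 (A = 18 - 1426 = -1408)
(d + A)*(2872 + 1424) = (-640 - 1408)*(2872 + 1424) = -2048*4296 = -8798208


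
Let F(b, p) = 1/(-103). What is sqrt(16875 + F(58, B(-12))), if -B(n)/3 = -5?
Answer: 2*sqrt(44756693)/103 ≈ 129.90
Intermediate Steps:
B(n) = 15 (B(n) = -3*(-5) = 15)
F(b, p) = -1/103
sqrt(16875 + F(58, B(-12))) = sqrt(16875 - 1/103) = sqrt(1738124/103) = 2*sqrt(44756693)/103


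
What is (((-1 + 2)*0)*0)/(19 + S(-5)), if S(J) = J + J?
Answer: 0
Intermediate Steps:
S(J) = 2*J
(((-1 + 2)*0)*0)/(19 + S(-5)) = (((-1 + 2)*0)*0)/(19 + 2*(-5)) = ((1*0)*0)/(19 - 10) = (0*0)/9 = 0*(1/9) = 0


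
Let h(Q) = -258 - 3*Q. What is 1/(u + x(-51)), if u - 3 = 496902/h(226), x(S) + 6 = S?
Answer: -156/91241 ≈ -0.0017098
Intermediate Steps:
x(S) = -6 + S
u = -82349/156 (u = 3 + 496902/(-258 - 3*226) = 3 + 496902/(-258 - 678) = 3 + 496902/(-936) = 3 + 496902*(-1/936) = 3 - 82817/156 = -82349/156 ≈ -527.88)
1/(u + x(-51)) = 1/(-82349/156 + (-6 - 51)) = 1/(-82349/156 - 57) = 1/(-91241/156) = -156/91241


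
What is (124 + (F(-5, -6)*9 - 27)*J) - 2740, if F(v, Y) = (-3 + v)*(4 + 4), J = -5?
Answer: 399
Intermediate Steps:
F(v, Y) = -24 + 8*v (F(v, Y) = (-3 + v)*8 = -24 + 8*v)
(124 + (F(-5, -6)*9 - 27)*J) - 2740 = (124 + ((-24 + 8*(-5))*9 - 27)*(-5)) - 2740 = (124 + ((-24 - 40)*9 - 27)*(-5)) - 2740 = (124 + (-64*9 - 27)*(-5)) - 2740 = (124 + (-576 - 27)*(-5)) - 2740 = (124 - 603*(-5)) - 2740 = (124 + 3015) - 2740 = 3139 - 2740 = 399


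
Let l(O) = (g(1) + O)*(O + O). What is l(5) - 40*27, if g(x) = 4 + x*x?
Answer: -980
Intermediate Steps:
g(x) = 4 + x²
l(O) = 2*O*(5 + O) (l(O) = ((4 + 1²) + O)*(O + O) = ((4 + 1) + O)*(2*O) = (5 + O)*(2*O) = 2*O*(5 + O))
l(5) - 40*27 = 2*5*(5 + 5) - 40*27 = 2*5*10 - 1080 = 100 - 1080 = -980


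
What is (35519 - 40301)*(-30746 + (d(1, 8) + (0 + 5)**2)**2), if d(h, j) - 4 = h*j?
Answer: 140480814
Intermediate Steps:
d(h, j) = 4 + h*j
(35519 - 40301)*(-30746 + (d(1, 8) + (0 + 5)**2)**2) = (35519 - 40301)*(-30746 + ((4 + 1*8) + (0 + 5)**2)**2) = -4782*(-30746 + ((4 + 8) + 5**2)**2) = -4782*(-30746 + (12 + 25)**2) = -4782*(-30746 + 37**2) = -4782*(-30746 + 1369) = -4782*(-29377) = 140480814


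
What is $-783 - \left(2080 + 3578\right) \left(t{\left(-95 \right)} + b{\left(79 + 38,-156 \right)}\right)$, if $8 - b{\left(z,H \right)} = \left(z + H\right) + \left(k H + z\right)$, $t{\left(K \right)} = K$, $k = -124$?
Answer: $110381139$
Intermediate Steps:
$b{\left(z,H \right)} = 8 - 2 z + 123 H$ ($b{\left(z,H \right)} = 8 - \left(\left(z + H\right) - \left(- z + 124 H\right)\right) = 8 - \left(\left(H + z\right) - \left(- z + 124 H\right)\right) = 8 - \left(- 123 H + 2 z\right) = 8 + \left(- 2 z + 123 H\right) = 8 - 2 z + 123 H$)
$-783 - \left(2080 + 3578\right) \left(t{\left(-95 \right)} + b{\left(79 + 38,-156 \right)}\right) = -783 - \left(2080 + 3578\right) \left(-95 + \left(8 - 2 \left(79 + 38\right) + 123 \left(-156\right)\right)\right) = -783 - 5658 \left(-95 - 19414\right) = -783 - 5658 \left(-19509\right) = -783 - -110381922 = -783 + 110381922 = 110381139$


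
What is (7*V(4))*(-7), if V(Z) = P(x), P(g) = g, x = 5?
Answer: -245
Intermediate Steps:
V(Z) = 5
(7*V(4))*(-7) = (7*5)*(-7) = 35*(-7) = -245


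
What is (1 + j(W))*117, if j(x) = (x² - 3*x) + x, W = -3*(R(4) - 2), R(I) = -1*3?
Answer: 22932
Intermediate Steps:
R(I) = -3
W = 15 (W = -3*(-3 - 2) = -3*(-5) = 15)
j(x) = x² - 2*x
(1 + j(W))*117 = (1 + 15*(-2 + 15))*117 = (1 + 15*13)*117 = (1 + 195)*117 = 196*117 = 22932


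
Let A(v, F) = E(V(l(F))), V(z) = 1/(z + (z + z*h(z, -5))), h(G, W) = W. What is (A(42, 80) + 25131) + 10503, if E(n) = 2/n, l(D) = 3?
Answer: 35616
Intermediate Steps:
V(z) = -1/(3*z) (V(z) = 1/(z + (z + z*(-5))) = 1/(z + (z - 5*z)) = 1/(z - 4*z) = 1/(-3*z) = -1/(3*z))
A(v, F) = -18 (A(v, F) = 2/((-1/3/3)) = 2/((-1/3*1/3)) = 2/(-1/9) = 2*(-9) = -18)
(A(42, 80) + 25131) + 10503 = (-18 + 25131) + 10503 = 25113 + 10503 = 35616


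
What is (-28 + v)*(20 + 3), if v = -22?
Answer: -1150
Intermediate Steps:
(-28 + v)*(20 + 3) = (-28 - 22)*(20 + 3) = -50*23 = -1150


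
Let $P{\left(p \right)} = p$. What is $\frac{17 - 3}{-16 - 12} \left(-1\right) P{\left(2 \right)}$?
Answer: $1$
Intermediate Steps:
$\frac{17 - 3}{-16 - 12} \left(-1\right) P{\left(2 \right)} = \frac{17 - 3}{-16 - 12} \left(-1\right) 2 = \frac{14}{-28} \left(-1\right) 2 = 14 \left(- \frac{1}{28}\right) \left(-1\right) 2 = \left(- \frac{1}{2}\right) \left(-1\right) 2 = \frac{1}{2} \cdot 2 = 1$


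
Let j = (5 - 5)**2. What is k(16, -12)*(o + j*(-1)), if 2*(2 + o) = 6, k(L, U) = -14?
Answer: -14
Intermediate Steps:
j = 0 (j = 0**2 = 0)
o = 1 (o = -2 + (1/2)*6 = -2 + 3 = 1)
k(16, -12)*(o + j*(-1)) = -14*(1 + 0*(-1)) = -14*(1 + 0) = -14*1 = -14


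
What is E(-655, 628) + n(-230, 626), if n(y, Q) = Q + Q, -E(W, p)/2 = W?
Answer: 2562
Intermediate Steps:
E(W, p) = -2*W
n(y, Q) = 2*Q
E(-655, 628) + n(-230, 626) = -2*(-655) + 2*626 = 1310 + 1252 = 2562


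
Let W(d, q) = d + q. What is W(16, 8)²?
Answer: 576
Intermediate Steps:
W(16, 8)² = (16 + 8)² = 24² = 576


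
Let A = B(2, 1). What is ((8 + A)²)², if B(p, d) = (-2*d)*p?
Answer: 256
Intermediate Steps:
B(p, d) = -2*d*p
A = -4 (A = -2*1*2 = -4)
((8 + A)²)² = ((8 - 4)²)² = (4²)² = 16² = 256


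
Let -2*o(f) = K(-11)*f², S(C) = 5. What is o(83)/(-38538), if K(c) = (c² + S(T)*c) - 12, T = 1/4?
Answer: 20667/4282 ≈ 4.8265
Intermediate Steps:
T = ¼ ≈ 0.25000
K(c) = -12 + c² + 5*c (K(c) = (c² + 5*c) - 12 = -12 + c² + 5*c)
o(f) = -27*f² (o(f) = -(-12 + (-11)² + 5*(-11))*f²/2 = -(-12 + 121 - 55)*f²/2 = -27*f²)
o(83)/(-38538) = -27*83²/(-38538) = -27*6889*(-1/38538) = -186003*(-1/38538) = 20667/4282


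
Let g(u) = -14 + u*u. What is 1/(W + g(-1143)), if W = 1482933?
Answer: 1/2789368 ≈ 3.5850e-7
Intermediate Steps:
g(u) = -14 + u²
1/(W + g(-1143)) = 1/(1482933 + (-14 + (-1143)²)) = 1/(1482933 + (-14 + 1306449)) = 1/(1482933 + 1306435) = 1/2789368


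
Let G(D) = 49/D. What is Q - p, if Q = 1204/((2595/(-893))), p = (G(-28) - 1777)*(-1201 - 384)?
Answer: -29268829313/10380 ≈ -2.8197e+6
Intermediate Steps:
p = 11277275/4 (p = (49/(-28) - 1777)*(-1201 - 384) = (49*(-1/28) - 1777)*(-1585) = (-7/4 - 1777)*(-1585) = -7115/4*(-1585) = 11277275/4 ≈ 2.8193e+6)
Q = -1075172/2595 (Q = 1204/((2595*(-1/893))) = 1204/(-2595/893) = 1204*(-893/2595) = -1075172/2595 ≈ -414.32)
Q - p = -1075172/2595 - 1*11277275/4 = -1075172/2595 - 11277275/4 = -29268829313/10380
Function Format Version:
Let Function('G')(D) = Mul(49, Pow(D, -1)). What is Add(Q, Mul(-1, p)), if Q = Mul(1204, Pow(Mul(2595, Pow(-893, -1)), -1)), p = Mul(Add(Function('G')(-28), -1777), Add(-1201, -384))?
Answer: Rational(-29268829313, 10380) ≈ -2.8197e+6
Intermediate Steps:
p = Rational(11277275, 4) (p = Mul(Add(Mul(49, Pow(-28, -1)), -1777), Add(-1201, -384)) = Mul(Add(Mul(49, Rational(-1, 28)), -1777), -1585) = Mul(Add(Rational(-7, 4), -1777), -1585) = Mul(Rational(-7115, 4), -1585) = Rational(11277275, 4) ≈ 2.8193e+6)
Q = Rational(-1075172, 2595) (Q = Mul(1204, Pow(Mul(2595, Rational(-1, 893)), -1)) = Mul(1204, Pow(Rational(-2595, 893), -1)) = Mul(1204, Rational(-893, 2595)) = Rational(-1075172, 2595) ≈ -414.32)
Add(Q, Mul(-1, p)) = Add(Rational(-1075172, 2595), Mul(-1, Rational(11277275, 4))) = Add(Rational(-1075172, 2595), Rational(-11277275, 4)) = Rational(-29268829313, 10380)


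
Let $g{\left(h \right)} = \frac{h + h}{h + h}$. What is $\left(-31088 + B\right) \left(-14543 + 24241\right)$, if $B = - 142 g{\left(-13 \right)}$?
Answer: $-302868540$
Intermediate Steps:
$g{\left(h \right)} = 1$ ($g{\left(h \right)} = \frac{2 h}{2 h} = 2 h \frac{1}{2 h} = 1$)
$B = -142$ ($B = \left(-142\right) 1 = -142$)
$\left(-31088 + B\right) \left(-14543 + 24241\right) = \left(-31088 - 142\right) \left(-14543 + 24241\right) = \left(-31230\right) 9698 = -302868540$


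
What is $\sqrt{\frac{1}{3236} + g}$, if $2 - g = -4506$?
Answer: $\frac{\sqrt{11801602201}}{1618} \approx 67.142$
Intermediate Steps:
$g = 4508$ ($g = 2 - -4506 = 2 + 4506 = 4508$)
$\sqrt{\frac{1}{3236} + g} = \sqrt{\frac{1}{3236} + 4508} = \sqrt{\frac{14587889}{3236}} = \frac{\sqrt{11801602201}}{1618}$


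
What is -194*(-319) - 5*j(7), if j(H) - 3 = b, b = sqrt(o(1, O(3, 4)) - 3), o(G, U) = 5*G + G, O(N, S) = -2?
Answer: 61871 - 5*sqrt(3) ≈ 61862.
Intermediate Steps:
o(G, U) = 6*G
b = sqrt(3) (b = sqrt(6*1 - 3) = sqrt(6 - 3) = sqrt(3) ≈ 1.7320)
j(H) = 3 + sqrt(3)
-194*(-319) - 5*j(7) = -194*(-319) - 5*(3 + sqrt(3)) = 61886 + (-15 - 5*sqrt(3)) = 61871 - 5*sqrt(3)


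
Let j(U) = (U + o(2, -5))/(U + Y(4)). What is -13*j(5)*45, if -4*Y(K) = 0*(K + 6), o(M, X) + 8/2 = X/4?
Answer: 117/4 ≈ 29.250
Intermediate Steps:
o(M, X) = -4 + X/4
Y(K) = 0 (Y(K) = -0*(K + 6) = -0*(6 + K) = -¼*0 = 0)
j(U) = (-21/4 + U)/U (j(U) = (U + (-4 + (¼)*(-5)))/(U + 0) = (U + (-4 - 5/4))/U = (U - 21/4)/U = (-21/4 + U)/U)
-13*j(5)*45 = -13*(-21/4 + 5)/5*45 = -13*(-1)/(5*4)*45 = -13*(-1/20)*45 = (13/20)*45 = 117/4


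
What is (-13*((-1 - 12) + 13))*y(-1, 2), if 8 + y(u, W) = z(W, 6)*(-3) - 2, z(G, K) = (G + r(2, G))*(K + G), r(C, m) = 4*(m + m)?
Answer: 0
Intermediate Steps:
r(C, m) = 8*m (r(C, m) = 4*(2*m) = 8*m)
z(G, K) = 9*G*(G + K) (z(G, K) = (G + 8*G)*(K + G) = (9*G)*(G + K) = 9*G*(G + K))
y(u, W) = -10 - 27*W*(6 + W) (y(u, W) = -8 + ((9*W*(W + 6))*(-3) - 2) = -8 + ((9*W*(6 + W))*(-3) - 2) = -8 + (-27*W*(6 + W) - 2) = -8 + (-2 - 27*W*(6 + W)) = -10 - 27*W*(6 + W))
(-13*((-1 - 12) + 13))*y(-1, 2) = (-13*((-1 - 12) + 13))*(-10 - 162*2 - 27*2²) = (-13*(-13 + 13))*(-10 - 324 - 27*4) = (-13*0)*(-10 - 324 - 108) = 0*(-442) = 0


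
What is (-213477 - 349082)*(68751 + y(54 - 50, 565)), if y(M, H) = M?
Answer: -38678744045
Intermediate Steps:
(-213477 - 349082)*(68751 + y(54 - 50, 565)) = (-213477 - 349082)*(68751 + (54 - 50)) = -562559*(68751 + 4) = -562559*68755 = -38678744045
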